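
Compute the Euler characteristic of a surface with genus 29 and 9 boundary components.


chi = 2 - 2g - b
= 2 - 2*29 - 9
= 2 - 58 - 9 = -65

-65


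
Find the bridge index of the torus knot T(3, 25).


The bridge number of T(p,q) is min(p,q).
min(3, 25) = 3

3


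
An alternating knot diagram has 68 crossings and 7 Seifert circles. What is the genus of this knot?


For alternating knots, g = (c - s + 1)/2.
= (68 - 7 + 1)/2
= 62/2 = 31

31


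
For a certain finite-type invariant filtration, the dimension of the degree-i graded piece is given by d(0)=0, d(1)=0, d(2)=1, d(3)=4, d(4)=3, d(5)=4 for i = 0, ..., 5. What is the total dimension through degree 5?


Total dimension = d(0) + d(1) + ... + d(5)
= 0 + 0 + 1 + 4 + 3 + 4
= 12

12


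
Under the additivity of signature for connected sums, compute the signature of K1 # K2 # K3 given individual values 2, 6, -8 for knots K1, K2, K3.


The signature is additive under connected sum.
signature(K1 # K2 # K3) = (2) + (6) + (-8)
= 0

0


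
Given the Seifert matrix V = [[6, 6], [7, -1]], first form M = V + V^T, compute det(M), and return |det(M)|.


Step 1: Form V + V^T where V = [[6, 6], [7, -1]]
  V^T = [[6, 7], [6, -1]]
  V + V^T = [[12, 13], [13, -2]]
Step 2: det(V + V^T) = 12*(-2) - 13*13
  = -24 - 169 = -193
Step 3: Knot determinant = |det(V + V^T)| = |-193| = 193

193


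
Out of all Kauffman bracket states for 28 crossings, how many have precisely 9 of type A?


We choose which 9 of 28 crossings get A-smoothings.
C(28, 9) = 28! / (9! * 19!)
= 6906900

6906900


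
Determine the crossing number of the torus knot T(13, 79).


For a torus knot T(p, q) with gcd(p,q)=1,
the crossing number is min(p*(q-1), q*(p-1)).
p*(q-1) = 13*78 = 1014
q*(p-1) = 79*12 = 948
min(1014, 948) = 948

948


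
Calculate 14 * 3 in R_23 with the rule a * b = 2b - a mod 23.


14 * 3 = 2*3 - 14 mod 23
= 6 - 14 mod 23
= -8 mod 23 = 15

15


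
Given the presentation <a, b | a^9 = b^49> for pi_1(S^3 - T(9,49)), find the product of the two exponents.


The relation is a^9 = b^49.
Product of exponents = 9 * 49
= 441

441


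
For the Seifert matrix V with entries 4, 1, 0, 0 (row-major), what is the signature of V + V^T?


Step 1: V + V^T = [[8, 1], [1, 0]]
Step 2: trace = 8, det = -1
Step 3: Discriminant = 8^2 - 4*(-1) = 68
Step 4: Eigenvalues: 8.12311, -0.123106
Step 5: Signature = (# positive eigenvalues) - (# negative eigenvalues) = 0

0


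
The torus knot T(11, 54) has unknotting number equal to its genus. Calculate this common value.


For a torus knot T(p,q), both the unknotting number and genus equal (p-1)(q-1)/2.
= (11-1)(54-1)/2
= 10*53/2
= 530/2 = 265

265


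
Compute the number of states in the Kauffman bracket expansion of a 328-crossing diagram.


Each crossing contributes 2 choices (A-smoothing or B-smoothing).
Total states = 2^328 = 546812681195752981093125556779405341338292357723303109106442651602488249799843980805878294255763456

546812681195752981093125556779405341338292357723303109106442651602488249799843980805878294255763456


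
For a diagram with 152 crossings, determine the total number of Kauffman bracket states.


Each crossing contributes 2 choices (A-smoothing or B-smoothing).
Total states = 2^152 = 5708990770823839524233143877797980545530986496

5708990770823839524233143877797980545530986496


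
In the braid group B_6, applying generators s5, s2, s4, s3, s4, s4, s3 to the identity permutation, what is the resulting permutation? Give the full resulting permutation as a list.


Starting with identity [1, 2, 3, 4, 5, 6].
Apply generators in sequence:
  After s5: [1, 2, 3, 4, 6, 5]
  After s2: [1, 3, 2, 4, 6, 5]
  After s4: [1, 3, 2, 6, 4, 5]
  After s3: [1, 3, 6, 2, 4, 5]
  After s4: [1, 3, 6, 4, 2, 5]
  After s4: [1, 3, 6, 2, 4, 5]
  After s3: [1, 3, 2, 6, 4, 5]
Final permutation: [1, 3, 2, 6, 4, 5]

[1, 3, 2, 6, 4, 5]


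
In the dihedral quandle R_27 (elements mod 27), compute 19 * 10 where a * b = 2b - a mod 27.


19 * 10 = 2*10 - 19 mod 27
= 20 - 19 mod 27
= 1 mod 27 = 1

1


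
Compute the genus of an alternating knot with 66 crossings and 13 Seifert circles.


For alternating knots, g = (c - s + 1)/2.
= (66 - 13 + 1)/2
= 54/2 = 27

27


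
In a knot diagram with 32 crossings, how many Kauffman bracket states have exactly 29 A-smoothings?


We choose which 29 of 32 crossings get A-smoothings.
C(32, 29) = 32! / (29! * 3!)
= 4960

4960


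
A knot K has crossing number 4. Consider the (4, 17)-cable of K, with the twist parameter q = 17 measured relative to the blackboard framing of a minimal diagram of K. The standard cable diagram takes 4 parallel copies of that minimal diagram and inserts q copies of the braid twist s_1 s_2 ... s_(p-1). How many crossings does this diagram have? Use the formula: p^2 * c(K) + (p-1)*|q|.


Step 1: Each of the c(K) crossings of the companion diagram becomes p*p = p^2 crossings among the p parallel strands, and each of the |q| twists s_1 s_2 ... s_(p-1) adds (p-1) crossings.
  Crossings = p^2 * c(K) + (p-1)*|q|
Step 2: = 4^2 * 4 + (4-1)*17
Step 3: = 16*4 + 3*17
Step 4: = 64 + 51 = 115

115


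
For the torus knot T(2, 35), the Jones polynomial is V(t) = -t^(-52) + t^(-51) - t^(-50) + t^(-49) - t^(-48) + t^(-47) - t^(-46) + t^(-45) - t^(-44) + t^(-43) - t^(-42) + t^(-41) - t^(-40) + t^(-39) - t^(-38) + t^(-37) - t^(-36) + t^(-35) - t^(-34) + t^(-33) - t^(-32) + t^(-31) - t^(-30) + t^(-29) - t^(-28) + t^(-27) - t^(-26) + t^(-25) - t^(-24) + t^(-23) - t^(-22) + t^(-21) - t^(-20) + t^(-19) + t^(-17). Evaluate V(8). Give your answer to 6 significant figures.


Substituting t = 8 into V(t) = -t^(-52) + t^(-51) - t^(-50) + t^(-49) - t^(-48) + t^(-47) - t^(-46) + t^(-45) - t^(-44) + t^(-43) - t^(-42) + t^(-41) - t^(-40) + t^(-39) - t^(-38) + t^(-37) - t^(-36) + t^(-35) - t^(-34) + t^(-33) - t^(-32) + t^(-31) - t^(-30) + t^(-29) - t^(-28) + t^(-27) - t^(-26) + t^(-25) - t^(-24) + t^(-23) - t^(-22) + t^(-21) - t^(-20) + t^(-19) + t^(-17):
  (-)t^(-52) = -1.09476e-47
  (+)t^(-51) = 8.75812e-47
  (-)t^(-50) = -7.00649e-46
  (+)t^(-49) = 5.60519e-45
  (-)t^(-48) = -4.48416e-44
  (+)t^(-47) = 3.58732e-43
  (-)t^(-46) = -2.86986e-42
  (+)t^(-45) = 2.29589e-41
  (-)t^(-44) = -1.83671e-40
  (+)t^(-43) = 1.46937e-39
  (-)t^(-42) = -1.17549e-38
  (+)t^(-41) = 9.40395e-38
  (-)t^(-40) = -7.52316e-37
  (+)t^(-39) = 6.01853e-36
  (-)t^(-38) = -4.81482e-35
  (+)t^(-37) = 3.85186e-34
  (-)t^(-36) = -3.08149e-33
  (+)t^(-35) = 2.46519e-32
  (-)t^(-34) = -1.97215e-31
  (+)t^(-33) = 1.57772e-30
  (-)t^(-32) = -1.26218e-29
  (+)t^(-31) = 1.00974e-28
  (-)t^(-30) = -8.07794e-28
  (+)t^(-29) = 6.46235e-27
  (-)t^(-28) = -5.16988e-26
  (+)t^(-27) = 4.1359e-25
  (-)t^(-26) = -3.30872e-24
  (+)t^(-25) = 2.64698e-23
  (-)t^(-24) = -2.11758e-22
  (+)t^(-23) = 1.69407e-21
  (-)t^(-22) = -1.35525e-20
  (+)t^(-21) = 1.0842e-19
  (-)t^(-20) = -8.67362e-19
  (+)t^(-19) = 6.93889e-18
  (+)t^(-17) = 4.44089e-16
Sum = (-1.09476e-47) + (8.75812e-47) + (-7.00649e-46) + (5.60519e-45) + (-4.48416e-44) + (3.58732e-43) + (-2.86986e-42) + (2.29589e-41) + (-1.83671e-40) + (1.46937e-39) + (-1.17549e-38) + (9.40395e-38) + (-7.52316e-37) + (6.01853e-36) + (-4.81482e-35) + (3.85186e-34) + (-3.08149e-33) + (2.46519e-32) + (-1.97215e-31) + (1.57772e-30) + (-1.26218e-29) + (1.00974e-28) + (-8.07794e-28) + (6.46235e-27) + (-5.16988e-26) + (4.1359e-25) + (-3.30872e-24) + (2.64698e-23) + (-2.11758e-22) + (1.69407e-21) + (-1.35525e-20) + (1.0842e-19) + (-8.67362e-19) + (6.93889e-18) + (4.44089e-16)
= 4.502571155e-16
Rounded to 6 significant figures: 4.50257e-16

4.50257e-16


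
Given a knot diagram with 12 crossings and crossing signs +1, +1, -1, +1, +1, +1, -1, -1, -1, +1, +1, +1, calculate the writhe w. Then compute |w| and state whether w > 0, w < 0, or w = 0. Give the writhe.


Step 1: Count positive crossings (+1).
Positive crossings: 8
Step 2: Count negative crossings (-1).
Negative crossings: 4
Step 3: Writhe = (positive) - (negative)
w = 8 - 4 = 4
Step 4: |w| = 4, and w is positive

4


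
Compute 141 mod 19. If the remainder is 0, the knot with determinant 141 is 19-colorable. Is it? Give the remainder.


Step 1: A knot is p-colorable if and only if p divides its determinant.
Step 2: Compute 141 mod 19.
141 = 7 * 19 + 8
Step 3: 141 mod 19 = 8
Step 4: The knot is 19-colorable: no

8


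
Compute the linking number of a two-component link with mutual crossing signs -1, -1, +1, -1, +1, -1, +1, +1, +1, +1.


Step 1: Count positive crossings: 6
Step 2: Count negative crossings: 4
Step 3: Sum of signs = 6 - 4 = 2
Step 4: Linking number = sum/2 = 2/2 = 1

1


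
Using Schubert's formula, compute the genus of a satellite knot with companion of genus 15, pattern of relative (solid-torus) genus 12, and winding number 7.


Schubert: g(satellite) = g_rel(pattern) + |winding| * g(companion),
where g_rel(pattern) is the genus of the pattern relative to the solid torus.
= 12 + 7 * 15
= 12 + 105 = 117

117


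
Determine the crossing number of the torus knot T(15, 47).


For a torus knot T(p, q) with gcd(p,q)=1,
the crossing number is min(p*(q-1), q*(p-1)).
p*(q-1) = 15*46 = 690
q*(p-1) = 47*14 = 658
min(690, 658) = 658

658


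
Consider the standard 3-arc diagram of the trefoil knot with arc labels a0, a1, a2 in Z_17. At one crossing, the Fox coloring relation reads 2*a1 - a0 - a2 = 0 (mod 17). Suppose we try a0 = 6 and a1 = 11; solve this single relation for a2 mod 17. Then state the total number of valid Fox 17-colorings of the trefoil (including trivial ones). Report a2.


Step 1: Apply the given crossing relation 2*a1 - a0 - a2 = 0 (mod 17).
  a2 = 2*a1 - a0 mod 17
  a2 = 2*11 - 6 mod 17
  a2 = 22 - 6 mod 17
  a2 = 16 mod 17 = 16
Step 2: The trefoil has determinant 3.
  Number of Fox p-colorings (p prime) is p^2 if p = 3, else p.
  Since 17 does not divide 3, only trivial (constant) colorings exist.
  (So the trial a0 = 6, a1 = 11 with a0 != a1 does NOT extend to a valid coloring of the whole trefoil: the other two crossing relations require 3*(a1 - a0) = 0 (mod 17), which fails.)
  Total colorings = 17
Step 3: a2 = 16, total Fox 17-colorings = 17

16


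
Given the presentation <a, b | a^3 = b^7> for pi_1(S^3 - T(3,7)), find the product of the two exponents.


The relation is a^3 = b^7.
Product of exponents = 3 * 7
= 21

21


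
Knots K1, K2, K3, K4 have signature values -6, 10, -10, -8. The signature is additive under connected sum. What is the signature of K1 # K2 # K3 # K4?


The signature is additive under connected sum.
signature(K1 # K2 # K3 # K4) = (-6) + (10) + (-10) + (-8)
= -14

-14


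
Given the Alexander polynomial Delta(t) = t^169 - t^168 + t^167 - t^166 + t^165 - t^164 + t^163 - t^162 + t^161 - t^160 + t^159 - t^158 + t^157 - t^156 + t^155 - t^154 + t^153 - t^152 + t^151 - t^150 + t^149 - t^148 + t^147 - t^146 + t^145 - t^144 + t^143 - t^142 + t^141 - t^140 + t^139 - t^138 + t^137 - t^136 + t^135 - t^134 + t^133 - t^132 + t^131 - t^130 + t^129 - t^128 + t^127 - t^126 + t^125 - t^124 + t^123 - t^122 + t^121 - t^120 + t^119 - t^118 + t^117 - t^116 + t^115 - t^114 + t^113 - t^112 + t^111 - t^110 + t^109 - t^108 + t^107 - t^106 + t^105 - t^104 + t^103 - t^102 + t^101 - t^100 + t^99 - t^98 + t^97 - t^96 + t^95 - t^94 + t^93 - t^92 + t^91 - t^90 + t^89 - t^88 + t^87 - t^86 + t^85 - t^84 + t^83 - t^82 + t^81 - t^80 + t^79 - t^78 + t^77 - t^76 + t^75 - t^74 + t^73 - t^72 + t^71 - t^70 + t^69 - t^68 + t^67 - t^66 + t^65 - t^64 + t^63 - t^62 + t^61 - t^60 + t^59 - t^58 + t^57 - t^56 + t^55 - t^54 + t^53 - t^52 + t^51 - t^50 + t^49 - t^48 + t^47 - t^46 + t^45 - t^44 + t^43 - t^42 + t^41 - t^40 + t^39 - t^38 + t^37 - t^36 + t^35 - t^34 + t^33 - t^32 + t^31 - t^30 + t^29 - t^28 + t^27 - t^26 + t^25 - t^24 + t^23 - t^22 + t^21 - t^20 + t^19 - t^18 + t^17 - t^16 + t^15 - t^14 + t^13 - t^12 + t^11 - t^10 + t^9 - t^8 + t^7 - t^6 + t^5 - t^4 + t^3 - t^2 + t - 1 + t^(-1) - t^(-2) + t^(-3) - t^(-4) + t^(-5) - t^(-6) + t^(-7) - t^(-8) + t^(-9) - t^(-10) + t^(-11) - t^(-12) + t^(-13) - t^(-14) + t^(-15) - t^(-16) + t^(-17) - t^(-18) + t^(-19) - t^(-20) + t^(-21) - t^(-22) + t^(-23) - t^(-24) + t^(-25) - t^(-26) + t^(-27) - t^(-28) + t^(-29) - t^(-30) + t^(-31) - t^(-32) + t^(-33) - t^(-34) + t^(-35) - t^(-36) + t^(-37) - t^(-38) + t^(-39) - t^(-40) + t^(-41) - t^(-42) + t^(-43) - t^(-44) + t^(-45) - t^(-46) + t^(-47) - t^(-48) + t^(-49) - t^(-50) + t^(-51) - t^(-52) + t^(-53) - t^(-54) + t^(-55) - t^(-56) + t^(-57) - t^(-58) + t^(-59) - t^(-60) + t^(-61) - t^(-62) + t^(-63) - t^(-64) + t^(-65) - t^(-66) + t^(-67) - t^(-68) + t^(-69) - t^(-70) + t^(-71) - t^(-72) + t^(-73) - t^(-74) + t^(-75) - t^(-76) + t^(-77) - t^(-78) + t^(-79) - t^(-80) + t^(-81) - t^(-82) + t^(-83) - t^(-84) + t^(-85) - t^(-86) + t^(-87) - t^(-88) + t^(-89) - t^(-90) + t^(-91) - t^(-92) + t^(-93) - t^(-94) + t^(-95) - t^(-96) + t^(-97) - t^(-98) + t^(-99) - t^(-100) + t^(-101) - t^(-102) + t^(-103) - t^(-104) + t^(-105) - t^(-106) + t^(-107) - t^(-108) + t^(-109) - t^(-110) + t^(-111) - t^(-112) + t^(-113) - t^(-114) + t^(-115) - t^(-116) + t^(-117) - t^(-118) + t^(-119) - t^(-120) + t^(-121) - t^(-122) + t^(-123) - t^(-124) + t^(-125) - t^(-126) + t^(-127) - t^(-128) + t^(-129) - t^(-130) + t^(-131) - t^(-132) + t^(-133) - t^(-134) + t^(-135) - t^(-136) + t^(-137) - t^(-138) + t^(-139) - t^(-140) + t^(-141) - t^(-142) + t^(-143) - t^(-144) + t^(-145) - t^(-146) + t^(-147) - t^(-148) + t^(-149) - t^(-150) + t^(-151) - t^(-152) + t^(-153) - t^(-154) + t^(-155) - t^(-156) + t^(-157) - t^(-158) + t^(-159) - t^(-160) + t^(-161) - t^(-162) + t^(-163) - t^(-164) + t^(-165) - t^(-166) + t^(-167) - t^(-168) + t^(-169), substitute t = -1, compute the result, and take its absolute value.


Step 1: The polynomial has 339 terms with alternating signs, exponents from 169 down to -169.
Step 2: Substitute t = -1. The i-th term has coefficient (-1)^i and exponent (m-i),
  so its value is (-1)^i * (-1)^(m-i) = (-1)^m = -1 for every i.
Step 3: All 339 terms equal -1, so Delta(-1) = 339 * (-1) = -339
Step 4: |Delta(-1)| = 339

339


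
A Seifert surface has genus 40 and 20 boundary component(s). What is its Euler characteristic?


chi = 2 - 2g - b
= 2 - 2*40 - 20
= 2 - 80 - 20 = -98

-98


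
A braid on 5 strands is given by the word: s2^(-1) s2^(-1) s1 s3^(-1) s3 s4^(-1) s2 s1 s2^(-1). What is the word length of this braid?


The word length counts the number of generators (including inverses).
Listing each generator: s2^(-1), s2^(-1), s1, s3^(-1), s3, s4^(-1), s2, s1, s2^(-1)
There are 9 generators in this braid word.

9


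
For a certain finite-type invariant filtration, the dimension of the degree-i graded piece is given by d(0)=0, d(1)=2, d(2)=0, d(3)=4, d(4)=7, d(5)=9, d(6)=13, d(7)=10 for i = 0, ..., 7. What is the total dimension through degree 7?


Total dimension = d(0) + d(1) + ... + d(7)
= 0 + 2 + 0 + 4 + 7 + 9 + 13 + 10
= 45

45


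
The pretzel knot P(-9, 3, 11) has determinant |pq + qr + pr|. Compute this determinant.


Step 1: Compute pq + qr + pr.
pq = (-9)*3 = -27
qr = 3*11 = 33
pr = (-9)*11 = -99
pq + qr + pr = -27 + 33 + (-99) = -93
Step 2: Take absolute value.
det(P(-9,3,11)) = |-93| = 93

93


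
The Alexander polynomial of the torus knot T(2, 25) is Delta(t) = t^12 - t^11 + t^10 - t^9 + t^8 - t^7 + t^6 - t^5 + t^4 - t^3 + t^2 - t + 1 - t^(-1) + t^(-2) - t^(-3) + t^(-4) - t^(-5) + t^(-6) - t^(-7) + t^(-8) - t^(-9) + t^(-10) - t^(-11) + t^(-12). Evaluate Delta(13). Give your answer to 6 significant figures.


Substituting t = 13 into Delta(t) = t^12 - t^11 + t^10 - t^9 + t^8 - t^7 + t^6 - t^5 + t^4 - t^3 + t^2 - t + 1 - t^(-1) + t^(-2) - t^(-3) + t^(-4) - t^(-5) + t^(-6) - t^(-7) + t^(-8) - t^(-9) + t^(-10) - t^(-11) + t^(-12):
Term values: (23298085122481) + (-1792160394037) + (137858491849) + (-10604499373) + (815730721) + (-62748517) + (4826809) + (-371293) + (28561) + (-2197) + (169) + (-13) + (1) + (-0.0769231) + (0.00591716) + (-0.000455166) + (3.50128e-05) + (-2.69329e-06) + (2.07176e-07) + (-1.59366e-08) + (1.22589e-09) + (-9.42996e-11) + (7.25382e-12) + (-5.57986e-13) + (4.2922e-14)
Sum = 2.163393619e+13
Rounded to 6 significant figures: 2.16339e+13

2.16339e+13


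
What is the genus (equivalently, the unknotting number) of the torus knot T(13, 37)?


For a torus knot T(p,q), both the unknotting number and genus equal (p-1)(q-1)/2.
= (13-1)(37-1)/2
= 12*36/2
= 432/2 = 216

216


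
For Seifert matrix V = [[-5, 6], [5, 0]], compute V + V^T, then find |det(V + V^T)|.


Step 1: Form V + V^T where V = [[-5, 6], [5, 0]]
  V^T = [[-5, 5], [6, 0]]
  V + V^T = [[-10, 11], [11, 0]]
Step 2: det(V + V^T) = (-10)*0 - 11*11
  = 0 - 121 = -121
Step 3: Knot determinant = |det(V + V^T)| = |-121| = 121

121


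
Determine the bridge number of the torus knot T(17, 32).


The bridge number of T(p,q) is min(p,q).
min(17, 32) = 17

17


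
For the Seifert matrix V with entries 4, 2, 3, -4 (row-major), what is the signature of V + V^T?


Step 1: V + V^T = [[8, 5], [5, -8]]
Step 2: trace = 0, det = -89
Step 3: Discriminant = 0^2 - 4*(-89) = 356
Step 4: Eigenvalues: 9.43398, -9.43398
Step 5: Signature = (# positive eigenvalues) - (# negative eigenvalues) = 0

0


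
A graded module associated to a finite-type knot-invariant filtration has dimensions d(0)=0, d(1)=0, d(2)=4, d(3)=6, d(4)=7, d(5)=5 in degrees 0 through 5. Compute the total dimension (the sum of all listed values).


Total dimension = d(0) + d(1) + ... + d(5)
= 0 + 0 + 4 + 6 + 7 + 5
= 22

22


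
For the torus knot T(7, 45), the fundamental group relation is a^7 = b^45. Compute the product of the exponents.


The relation is a^7 = b^45.
Product of exponents = 7 * 45
= 315

315


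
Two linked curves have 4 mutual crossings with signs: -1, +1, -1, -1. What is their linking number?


Step 1: Count positive crossings: 1
Step 2: Count negative crossings: 3
Step 3: Sum of signs = 1 - 3 = -2
Step 4: Linking number = sum/2 = -2/2 = -1

-1


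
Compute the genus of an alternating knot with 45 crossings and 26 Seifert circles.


For alternating knots, g = (c - s + 1)/2.
= (45 - 26 + 1)/2
= 20/2 = 10

10


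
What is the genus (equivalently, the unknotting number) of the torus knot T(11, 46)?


For a torus knot T(p,q), both the unknotting number and genus equal (p-1)(q-1)/2.
= (11-1)(46-1)/2
= 10*45/2
= 450/2 = 225

225


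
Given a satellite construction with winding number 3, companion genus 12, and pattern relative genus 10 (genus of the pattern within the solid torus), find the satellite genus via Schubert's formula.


Schubert: g(satellite) = g_rel(pattern) + |winding| * g(companion),
where g_rel(pattern) is the genus of the pattern relative to the solid torus.
= 10 + 3 * 12
= 10 + 36 = 46

46


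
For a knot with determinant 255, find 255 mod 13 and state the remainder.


Step 1: A knot is p-colorable if and only if p divides its determinant.
Step 2: Compute 255 mod 13.
255 = 19 * 13 + 8
Step 3: 255 mod 13 = 8
Step 4: The knot is 13-colorable: no

8


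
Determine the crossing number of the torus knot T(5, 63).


For a torus knot T(p, q) with gcd(p,q)=1,
the crossing number is min(p*(q-1), q*(p-1)).
p*(q-1) = 5*62 = 310
q*(p-1) = 63*4 = 252
min(310, 252) = 252

252


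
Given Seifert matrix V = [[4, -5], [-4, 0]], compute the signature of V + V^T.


Step 1: V + V^T = [[8, -9], [-9, 0]]
Step 2: trace = 8, det = -81
Step 3: Discriminant = 8^2 - 4*(-81) = 388
Step 4: Eigenvalues: 13.8489, -5.84886
Step 5: Signature = (# positive eigenvalues) - (# negative eigenvalues) = 0

0


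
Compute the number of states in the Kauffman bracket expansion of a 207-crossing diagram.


Each crossing contributes 2 choices (A-smoothing or B-smoothing).
Total states = 2^207 = 205688069665150755269371147819668813122841983204197482918576128

205688069665150755269371147819668813122841983204197482918576128


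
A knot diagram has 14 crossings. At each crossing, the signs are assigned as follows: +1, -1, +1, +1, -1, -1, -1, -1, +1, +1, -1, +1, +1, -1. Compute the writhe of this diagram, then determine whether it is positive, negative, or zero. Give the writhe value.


Step 1: Count positive crossings (+1).
Positive crossings: 7
Step 2: Count negative crossings (-1).
Negative crossings: 7
Step 3: Writhe = (positive) - (negative)
w = 7 - 7 = 0
Step 4: |w| = 0, and w is zero

0


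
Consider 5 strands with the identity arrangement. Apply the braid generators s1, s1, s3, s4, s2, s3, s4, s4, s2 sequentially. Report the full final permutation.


Starting with identity [1, 2, 3, 4, 5].
Apply generators in sequence:
  After s1: [2, 1, 3, 4, 5]
  After s1: [1, 2, 3, 4, 5]
  After s3: [1, 2, 4, 3, 5]
  After s4: [1, 2, 4, 5, 3]
  After s2: [1, 4, 2, 5, 3]
  After s3: [1, 4, 5, 2, 3]
  After s4: [1, 4, 5, 3, 2]
  After s4: [1, 4, 5, 2, 3]
  After s2: [1, 5, 4, 2, 3]
Final permutation: [1, 5, 4, 2, 3]

[1, 5, 4, 2, 3]


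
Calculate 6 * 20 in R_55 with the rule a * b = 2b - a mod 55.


6 * 20 = 2*20 - 6 mod 55
= 40 - 6 mod 55
= 34 mod 55 = 34

34


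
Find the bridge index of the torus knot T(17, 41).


The bridge number of T(p,q) is min(p,q).
min(17, 41) = 17

17


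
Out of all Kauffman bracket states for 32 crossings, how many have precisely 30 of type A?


We choose which 30 of 32 crossings get A-smoothings.
C(32, 30) = 32! / (30! * 2!)
= 496

496


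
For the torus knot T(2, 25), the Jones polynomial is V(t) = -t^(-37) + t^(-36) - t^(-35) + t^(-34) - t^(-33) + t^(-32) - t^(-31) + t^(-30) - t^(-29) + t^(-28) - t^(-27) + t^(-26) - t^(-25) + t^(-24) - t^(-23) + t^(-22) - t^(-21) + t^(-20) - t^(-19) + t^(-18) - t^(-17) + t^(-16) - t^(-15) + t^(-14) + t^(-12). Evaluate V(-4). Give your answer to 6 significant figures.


Substituting t = -4 into V(t) = -t^(-37) + t^(-36) - t^(-35) + t^(-34) - t^(-33) + t^(-32) - t^(-31) + t^(-30) - t^(-29) + t^(-28) - t^(-27) + t^(-26) - t^(-25) + t^(-24) - t^(-23) + t^(-22) - t^(-21) + t^(-20) - t^(-19) + t^(-18) - t^(-17) + t^(-16) - t^(-15) + t^(-14) + t^(-12):
  (-)t^(-37) = 5.29396e-23
  (+)t^(-36) = 2.11758e-22
  (-)t^(-35) = 8.47033e-22
  (+)t^(-34) = 3.38813e-21
  (-)t^(-33) = 1.35525e-20
  (+)t^(-32) = 5.42101e-20
  (-)t^(-31) = 2.1684e-19
  (+)t^(-30) = 8.67362e-19
  (-)t^(-29) = 3.46945e-18
  (+)t^(-28) = 1.38778e-17
  (-)t^(-27) = 5.55112e-17
  (+)t^(-26) = 2.22045e-16
  (-)t^(-25) = 8.88178e-16
  (+)t^(-24) = 3.55271e-15
  (-)t^(-23) = 1.42109e-14
  (+)t^(-22) = 5.68434e-14
  (-)t^(-21) = 2.27374e-13
  (+)t^(-20) = 9.09495e-13
  (-)t^(-19) = 3.63798e-12
  (+)t^(-18) = 1.45519e-11
  (-)t^(-17) = 5.82077e-11
  (+)t^(-16) = 2.32831e-10
  (-)t^(-15) = 9.31323e-10
  (+)t^(-14) = 3.72529e-09
  (+)t^(-12) = 5.96046e-08
Sum = (5.29396e-23) + (2.11758e-22) + (8.47033e-22) + (3.38813e-21) + (1.35525e-20) + (5.42101e-20) + (2.1684e-19) + (8.67362e-19) + (3.46945e-18) + (1.38778e-17) + (5.55112e-17) + (2.22045e-16) + (8.88178e-16) + (3.55271e-15) + (1.42109e-14) + (5.68434e-14) + (2.27374e-13) + (9.09495e-13) + (3.63798e-12) + (1.45519e-11) + (5.82077e-11) + (2.32831e-10) + (9.31323e-10) + (3.72529e-09) + (5.96046e-08)
= 6.457169851e-08
Rounded to 6 significant figures: 6.45717e-08

6.45717e-08


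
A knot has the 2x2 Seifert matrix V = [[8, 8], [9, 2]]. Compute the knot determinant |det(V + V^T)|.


Step 1: Form V + V^T where V = [[8, 8], [9, 2]]
  V^T = [[8, 9], [8, 2]]
  V + V^T = [[16, 17], [17, 4]]
Step 2: det(V + V^T) = 16*4 - 17*17
  = 64 - 289 = -225
Step 3: Knot determinant = |det(V + V^T)| = |-225| = 225

225


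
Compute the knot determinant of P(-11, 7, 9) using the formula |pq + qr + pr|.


Step 1: Compute pq + qr + pr.
pq = (-11)*7 = -77
qr = 7*9 = 63
pr = (-11)*9 = -99
pq + qr + pr = -77 + 63 + (-99) = -113
Step 2: Take absolute value.
det(P(-11,7,9)) = |-113| = 113

113


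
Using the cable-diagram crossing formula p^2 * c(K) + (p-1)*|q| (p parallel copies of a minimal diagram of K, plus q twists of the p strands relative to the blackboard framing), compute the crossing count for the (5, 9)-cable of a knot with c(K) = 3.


Step 1: Each of the c(K) crossings of the companion diagram becomes p*p = p^2 crossings among the p parallel strands, and each of the |q| twists s_1 s_2 ... s_(p-1) adds (p-1) crossings.
  Crossings = p^2 * c(K) + (p-1)*|q|
Step 2: = 5^2 * 3 + (5-1)*9
Step 3: = 25*3 + 4*9
Step 4: = 75 + 36 = 111

111


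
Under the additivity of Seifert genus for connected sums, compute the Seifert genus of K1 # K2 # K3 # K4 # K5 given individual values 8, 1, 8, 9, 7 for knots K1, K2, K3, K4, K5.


The Seifert genus is additive under connected sum.
Seifert genus(K1 # K2 # K3 # K4 # K5) = (8) + (1) + (8) + (9) + (7)
= 33

33


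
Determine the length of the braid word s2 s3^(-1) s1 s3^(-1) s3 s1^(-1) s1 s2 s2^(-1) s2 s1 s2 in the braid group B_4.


The word length counts the number of generators (including inverses).
Listing each generator: s2, s3^(-1), s1, s3^(-1), s3, s1^(-1), s1, s2, s2^(-1), s2, s1, s2
There are 12 generators in this braid word.

12


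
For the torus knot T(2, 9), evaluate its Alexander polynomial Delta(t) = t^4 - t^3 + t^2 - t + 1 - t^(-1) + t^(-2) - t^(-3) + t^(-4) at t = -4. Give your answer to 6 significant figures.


Substituting t = -4 into Delta(t) = t^4 - t^3 + t^2 - t + 1 - t^(-1) + t^(-2) - t^(-3) + t^(-4):
Term values: (256) + (64) + (16) + (4) + (1) + (0.25) + (0.0625) + (0.015625) + (0.00390625)
Sum = 341.3320312
Rounded to 6 significant figures: 341.332

341.332


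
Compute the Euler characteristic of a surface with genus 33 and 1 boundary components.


chi = 2 - 2g - b
= 2 - 2*33 - 1
= 2 - 66 - 1 = -65

-65


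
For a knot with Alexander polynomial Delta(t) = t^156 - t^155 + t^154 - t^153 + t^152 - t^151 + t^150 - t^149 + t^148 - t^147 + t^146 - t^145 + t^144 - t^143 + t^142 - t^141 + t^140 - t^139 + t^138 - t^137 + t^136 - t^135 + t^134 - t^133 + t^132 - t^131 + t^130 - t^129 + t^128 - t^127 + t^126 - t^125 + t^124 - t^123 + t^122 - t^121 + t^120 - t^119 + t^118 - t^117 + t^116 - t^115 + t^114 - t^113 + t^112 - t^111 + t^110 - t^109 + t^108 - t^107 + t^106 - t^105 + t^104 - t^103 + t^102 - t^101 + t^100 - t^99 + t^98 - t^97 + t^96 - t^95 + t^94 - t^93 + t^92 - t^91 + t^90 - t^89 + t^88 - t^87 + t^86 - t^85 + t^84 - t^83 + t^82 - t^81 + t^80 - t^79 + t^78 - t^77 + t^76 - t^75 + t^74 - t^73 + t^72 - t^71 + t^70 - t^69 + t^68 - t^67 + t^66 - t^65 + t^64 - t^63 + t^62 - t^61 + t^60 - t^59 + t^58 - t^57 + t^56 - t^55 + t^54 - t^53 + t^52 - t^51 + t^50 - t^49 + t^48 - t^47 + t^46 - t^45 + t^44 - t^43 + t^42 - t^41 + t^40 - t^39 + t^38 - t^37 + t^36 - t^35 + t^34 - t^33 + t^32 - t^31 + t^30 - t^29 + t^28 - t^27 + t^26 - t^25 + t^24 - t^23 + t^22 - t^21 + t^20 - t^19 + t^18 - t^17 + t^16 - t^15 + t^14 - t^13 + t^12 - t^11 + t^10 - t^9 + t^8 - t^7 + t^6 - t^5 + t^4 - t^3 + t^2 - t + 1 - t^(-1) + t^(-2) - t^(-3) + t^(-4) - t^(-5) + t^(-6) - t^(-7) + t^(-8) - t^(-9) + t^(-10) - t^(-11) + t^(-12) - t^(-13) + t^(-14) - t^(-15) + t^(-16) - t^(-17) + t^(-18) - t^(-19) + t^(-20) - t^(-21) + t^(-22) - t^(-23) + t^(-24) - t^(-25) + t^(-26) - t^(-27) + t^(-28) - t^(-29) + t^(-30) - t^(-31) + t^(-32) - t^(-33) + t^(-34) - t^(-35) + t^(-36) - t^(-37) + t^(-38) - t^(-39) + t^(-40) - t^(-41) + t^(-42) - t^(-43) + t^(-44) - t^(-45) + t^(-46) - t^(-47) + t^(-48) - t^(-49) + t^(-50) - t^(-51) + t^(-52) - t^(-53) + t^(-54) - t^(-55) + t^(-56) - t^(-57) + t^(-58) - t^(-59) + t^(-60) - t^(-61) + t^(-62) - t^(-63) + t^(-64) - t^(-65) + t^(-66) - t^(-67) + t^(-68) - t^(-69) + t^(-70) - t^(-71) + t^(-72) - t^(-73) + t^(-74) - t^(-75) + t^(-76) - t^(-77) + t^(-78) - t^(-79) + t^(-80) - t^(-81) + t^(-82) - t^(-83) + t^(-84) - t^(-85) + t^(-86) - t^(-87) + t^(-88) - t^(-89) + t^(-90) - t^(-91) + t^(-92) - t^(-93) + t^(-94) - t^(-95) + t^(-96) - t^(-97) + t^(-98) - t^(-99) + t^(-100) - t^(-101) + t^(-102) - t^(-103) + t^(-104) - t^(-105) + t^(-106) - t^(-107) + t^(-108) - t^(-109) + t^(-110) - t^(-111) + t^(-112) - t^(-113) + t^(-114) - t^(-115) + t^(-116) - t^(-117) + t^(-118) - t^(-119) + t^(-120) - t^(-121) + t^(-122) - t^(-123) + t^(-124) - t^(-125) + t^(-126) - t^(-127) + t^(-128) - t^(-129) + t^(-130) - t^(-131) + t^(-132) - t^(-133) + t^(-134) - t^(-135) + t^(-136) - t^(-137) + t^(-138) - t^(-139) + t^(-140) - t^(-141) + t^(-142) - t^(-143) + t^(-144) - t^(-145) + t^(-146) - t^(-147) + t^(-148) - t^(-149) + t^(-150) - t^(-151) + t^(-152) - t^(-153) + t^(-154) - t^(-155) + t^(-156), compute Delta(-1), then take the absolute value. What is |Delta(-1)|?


Step 1: The polynomial has 313 terms with alternating signs, exponents from 156 down to -156.
Step 2: Substitute t = -1. The i-th term has coefficient (-1)^i and exponent (m-i),
  so its value is (-1)^i * (-1)^(m-i) = (-1)^m = 1 for every i.
Step 3: All 313 terms equal 1, so Delta(-1) = 313 * (1) = 313
Step 4: |Delta(-1)| = 313

313


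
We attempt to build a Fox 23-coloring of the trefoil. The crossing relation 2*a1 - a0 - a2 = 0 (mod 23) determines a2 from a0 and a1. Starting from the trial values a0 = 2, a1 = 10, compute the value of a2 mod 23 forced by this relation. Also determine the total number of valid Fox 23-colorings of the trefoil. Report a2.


Step 1: Apply the given crossing relation 2*a1 - a0 - a2 = 0 (mod 23).
  a2 = 2*a1 - a0 mod 23
  a2 = 2*10 - 2 mod 23
  a2 = 20 - 2 mod 23
  a2 = 18 mod 23 = 18
Step 2: The trefoil has determinant 3.
  Number of Fox p-colorings (p prime) is p^2 if p = 3, else p.
  Since 23 does not divide 3, only trivial (constant) colorings exist.
  (So the trial a0 = 2, a1 = 10 with a0 != a1 does NOT extend to a valid coloring of the whole trefoil: the other two crossing relations require 3*(a1 - a0) = 0 (mod 23), which fails.)
  Total colorings = 23
Step 3: a2 = 18, total Fox 23-colorings = 23

18


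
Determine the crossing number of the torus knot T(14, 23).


For a torus knot T(p, q) with gcd(p,q)=1,
the crossing number is min(p*(q-1), q*(p-1)).
p*(q-1) = 14*22 = 308
q*(p-1) = 23*13 = 299
min(308, 299) = 299

299


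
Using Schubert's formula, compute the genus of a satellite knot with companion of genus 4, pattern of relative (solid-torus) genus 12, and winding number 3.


Schubert: g(satellite) = g_rel(pattern) + |winding| * g(companion),
where g_rel(pattern) is the genus of the pattern relative to the solid torus.
= 12 + 3 * 4
= 12 + 12 = 24

24


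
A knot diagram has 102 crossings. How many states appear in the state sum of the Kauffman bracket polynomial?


Each crossing contributes 2 choices (A-smoothing or B-smoothing).
Total states = 2^102 = 5070602400912917605986812821504

5070602400912917605986812821504


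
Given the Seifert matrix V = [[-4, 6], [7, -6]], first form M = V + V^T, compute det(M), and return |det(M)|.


Step 1: Form V + V^T where V = [[-4, 6], [7, -6]]
  V^T = [[-4, 7], [6, -6]]
  V + V^T = [[-8, 13], [13, -12]]
Step 2: det(V + V^T) = (-8)*(-12) - 13*13
  = 96 - 169 = -73
Step 3: Knot determinant = |det(V + V^T)| = |-73| = 73

73


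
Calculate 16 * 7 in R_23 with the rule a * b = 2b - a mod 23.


16 * 7 = 2*7 - 16 mod 23
= 14 - 16 mod 23
= -2 mod 23 = 21

21


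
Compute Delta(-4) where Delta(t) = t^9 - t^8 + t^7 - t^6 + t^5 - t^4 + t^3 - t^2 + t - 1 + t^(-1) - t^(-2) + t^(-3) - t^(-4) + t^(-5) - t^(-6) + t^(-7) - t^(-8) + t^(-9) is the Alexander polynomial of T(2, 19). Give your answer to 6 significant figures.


Substituting t = -4 into Delta(t) = t^9 - t^8 + t^7 - t^6 + t^5 - t^4 + t^3 - t^2 + t - 1 + t^(-1) - t^(-2) + t^(-3) - t^(-4) + t^(-5) - t^(-6) + t^(-7) - t^(-8) + t^(-9):
Term values: (-262144) + (-65536) + (-16384) + (-4096) + (-1024) + (-256) + (-64) + (-16) + (-4) + (-1) + (-0.25) + (-0.0625) + (-0.015625) + (-0.00390625) + (-0.000976562) + (-0.000244141) + (-6.10352e-05) + (-1.52588e-05) + (-3.8147e-06)
Sum = -349525.3333
Rounded to 6 significant figures: -349525

-349525


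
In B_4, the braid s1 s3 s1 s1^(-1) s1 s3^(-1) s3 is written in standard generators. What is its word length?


The word length counts the number of generators (including inverses).
Listing each generator: s1, s3, s1, s1^(-1), s1, s3^(-1), s3
There are 7 generators in this braid word.

7


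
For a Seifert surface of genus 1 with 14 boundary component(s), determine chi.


chi = 2 - 2g - b
= 2 - 2*1 - 14
= 2 - 2 - 14 = -14

-14


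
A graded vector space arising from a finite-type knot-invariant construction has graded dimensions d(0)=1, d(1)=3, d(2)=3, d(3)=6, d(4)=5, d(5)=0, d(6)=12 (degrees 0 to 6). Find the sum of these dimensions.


Total dimension = d(0) + d(1) + ... + d(6)
= 1 + 3 + 3 + 6 + 5 + 0 + 12
= 30

30


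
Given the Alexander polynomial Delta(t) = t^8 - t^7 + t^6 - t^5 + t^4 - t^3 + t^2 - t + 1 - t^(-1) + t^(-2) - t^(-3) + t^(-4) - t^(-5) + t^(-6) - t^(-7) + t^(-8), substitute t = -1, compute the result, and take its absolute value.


Step 1: The polynomial has 17 terms with alternating signs, exponents from 8 down to -8.
Step 2: Substitute t = -1. The i-th term has coefficient (-1)^i and exponent (m-i),
  so its value is (-1)^i * (-1)^(m-i) = (-1)^m = 1 for every i.
Step 3: All 17 terms equal 1, so Delta(-1) = 17 * (1) = 17
Step 4: |Delta(-1)| = 17

17


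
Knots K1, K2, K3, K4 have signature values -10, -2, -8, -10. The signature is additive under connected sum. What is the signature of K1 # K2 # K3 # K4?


The signature is additive under connected sum.
signature(K1 # K2 # K3 # K4) = (-10) + (-2) + (-8) + (-10)
= -30

-30


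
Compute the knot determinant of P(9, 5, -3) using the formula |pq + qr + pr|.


Step 1: Compute pq + qr + pr.
pq = 9*5 = 45
qr = 5*(-3) = -15
pr = 9*(-3) = -27
pq + qr + pr = 45 + (-15) + (-27) = 3
Step 2: Take absolute value.
det(P(9,5,-3)) = |3| = 3

3


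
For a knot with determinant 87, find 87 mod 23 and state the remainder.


Step 1: A knot is p-colorable if and only if p divides its determinant.
Step 2: Compute 87 mod 23.
87 = 3 * 23 + 18
Step 3: 87 mod 23 = 18
Step 4: The knot is 23-colorable: no

18


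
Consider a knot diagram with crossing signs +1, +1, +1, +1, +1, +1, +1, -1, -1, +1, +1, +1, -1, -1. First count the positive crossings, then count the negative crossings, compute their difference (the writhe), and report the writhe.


Step 1: Count positive crossings (+1).
Positive crossings: 10
Step 2: Count negative crossings (-1).
Negative crossings: 4
Step 3: Writhe = (positive) - (negative)
w = 10 - 4 = 6
Step 4: |w| = 6, and w is positive

6


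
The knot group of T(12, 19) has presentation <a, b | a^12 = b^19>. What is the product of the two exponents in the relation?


The relation is a^12 = b^19.
Product of exponents = 12 * 19
= 228

228


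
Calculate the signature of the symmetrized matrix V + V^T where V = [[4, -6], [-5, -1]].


Step 1: V + V^T = [[8, -11], [-11, -2]]
Step 2: trace = 6, det = -137
Step 3: Discriminant = 6^2 - 4*(-137) = 584
Step 4: Eigenvalues: 15.083, -9.08305
Step 5: Signature = (# positive eigenvalues) - (# negative eigenvalues) = 0

0


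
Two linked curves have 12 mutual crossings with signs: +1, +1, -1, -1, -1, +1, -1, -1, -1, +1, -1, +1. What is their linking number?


Step 1: Count positive crossings: 5
Step 2: Count negative crossings: 7
Step 3: Sum of signs = 5 - 7 = -2
Step 4: Linking number = sum/2 = -2/2 = -1

-1


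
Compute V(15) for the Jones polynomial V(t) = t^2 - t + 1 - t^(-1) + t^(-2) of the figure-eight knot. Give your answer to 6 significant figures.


Substituting t = 15 into V(t) = t^2 - t + 1 - t^(-1) + t^(-2):
  (+)t^(2) = 225
  (-)t^(1) = -15
  (+)t^(0) = 1
  (-)t^(-1) = -0.0666667
  (+)t^(-2) = 0.00444444
Sum = (225) + (-15) + (1) + (-0.0666667) + (0.00444444)
= 210.9377778
Rounded to 6 significant figures: 210.938

210.938


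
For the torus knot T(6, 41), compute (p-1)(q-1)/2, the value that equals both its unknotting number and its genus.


For a torus knot T(p,q), both the unknotting number and genus equal (p-1)(q-1)/2.
= (6-1)(41-1)/2
= 5*40/2
= 200/2 = 100

100


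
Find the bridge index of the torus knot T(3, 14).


The bridge number of T(p,q) is min(p,q).
min(3, 14) = 3

3


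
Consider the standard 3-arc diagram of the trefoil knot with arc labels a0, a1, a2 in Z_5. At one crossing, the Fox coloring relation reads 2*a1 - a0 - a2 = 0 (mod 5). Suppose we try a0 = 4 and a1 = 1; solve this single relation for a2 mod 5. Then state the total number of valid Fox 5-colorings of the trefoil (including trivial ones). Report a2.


Step 1: Apply the given crossing relation 2*a1 - a0 - a2 = 0 (mod 5).
  a2 = 2*a1 - a0 mod 5
  a2 = 2*1 - 4 mod 5
  a2 = 2 - 4 mod 5
  a2 = -2 mod 5 = 3
Step 2: The trefoil has determinant 3.
  Number of Fox p-colorings (p prime) is p^2 if p = 3, else p.
  Since 5 does not divide 3, only trivial (constant) colorings exist.
  (So the trial a0 = 4, a1 = 1 with a0 != a1 does NOT extend to a valid coloring of the whole trefoil: the other two crossing relations require 3*(a1 - a0) = 0 (mod 5), which fails.)
  Total colorings = 5
Step 3: a2 = 3, total Fox 5-colorings = 5

3


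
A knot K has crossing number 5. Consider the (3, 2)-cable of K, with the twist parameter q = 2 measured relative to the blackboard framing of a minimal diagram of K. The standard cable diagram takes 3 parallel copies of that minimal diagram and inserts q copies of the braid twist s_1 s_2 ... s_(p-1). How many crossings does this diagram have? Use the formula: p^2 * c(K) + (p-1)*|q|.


Step 1: Each of the c(K) crossings of the companion diagram becomes p*p = p^2 crossings among the p parallel strands, and each of the |q| twists s_1 s_2 ... s_(p-1) adds (p-1) crossings.
  Crossings = p^2 * c(K) + (p-1)*|q|
Step 2: = 3^2 * 5 + (3-1)*2
Step 3: = 9*5 + 2*2
Step 4: = 45 + 4 = 49

49


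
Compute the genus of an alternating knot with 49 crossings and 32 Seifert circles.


For alternating knots, g = (c - s + 1)/2.
= (49 - 32 + 1)/2
= 18/2 = 9

9


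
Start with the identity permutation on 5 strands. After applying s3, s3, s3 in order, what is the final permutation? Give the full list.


Starting with identity [1, 2, 3, 4, 5].
Apply generators in sequence:
  After s3: [1, 2, 4, 3, 5]
  After s3: [1, 2, 3, 4, 5]
  After s3: [1, 2, 4, 3, 5]
Final permutation: [1, 2, 4, 3, 5]

[1, 2, 4, 3, 5]


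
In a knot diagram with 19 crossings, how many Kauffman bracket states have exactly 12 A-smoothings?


We choose which 12 of 19 crossings get A-smoothings.
C(19, 12) = 19! / (12! * 7!)
= 50388

50388


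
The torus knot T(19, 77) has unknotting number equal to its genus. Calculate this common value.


For a torus knot T(p,q), both the unknotting number and genus equal (p-1)(q-1)/2.
= (19-1)(77-1)/2
= 18*76/2
= 1368/2 = 684

684


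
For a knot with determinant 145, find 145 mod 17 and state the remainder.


Step 1: A knot is p-colorable if and only if p divides its determinant.
Step 2: Compute 145 mod 17.
145 = 8 * 17 + 9
Step 3: 145 mod 17 = 9
Step 4: The knot is 17-colorable: no

9


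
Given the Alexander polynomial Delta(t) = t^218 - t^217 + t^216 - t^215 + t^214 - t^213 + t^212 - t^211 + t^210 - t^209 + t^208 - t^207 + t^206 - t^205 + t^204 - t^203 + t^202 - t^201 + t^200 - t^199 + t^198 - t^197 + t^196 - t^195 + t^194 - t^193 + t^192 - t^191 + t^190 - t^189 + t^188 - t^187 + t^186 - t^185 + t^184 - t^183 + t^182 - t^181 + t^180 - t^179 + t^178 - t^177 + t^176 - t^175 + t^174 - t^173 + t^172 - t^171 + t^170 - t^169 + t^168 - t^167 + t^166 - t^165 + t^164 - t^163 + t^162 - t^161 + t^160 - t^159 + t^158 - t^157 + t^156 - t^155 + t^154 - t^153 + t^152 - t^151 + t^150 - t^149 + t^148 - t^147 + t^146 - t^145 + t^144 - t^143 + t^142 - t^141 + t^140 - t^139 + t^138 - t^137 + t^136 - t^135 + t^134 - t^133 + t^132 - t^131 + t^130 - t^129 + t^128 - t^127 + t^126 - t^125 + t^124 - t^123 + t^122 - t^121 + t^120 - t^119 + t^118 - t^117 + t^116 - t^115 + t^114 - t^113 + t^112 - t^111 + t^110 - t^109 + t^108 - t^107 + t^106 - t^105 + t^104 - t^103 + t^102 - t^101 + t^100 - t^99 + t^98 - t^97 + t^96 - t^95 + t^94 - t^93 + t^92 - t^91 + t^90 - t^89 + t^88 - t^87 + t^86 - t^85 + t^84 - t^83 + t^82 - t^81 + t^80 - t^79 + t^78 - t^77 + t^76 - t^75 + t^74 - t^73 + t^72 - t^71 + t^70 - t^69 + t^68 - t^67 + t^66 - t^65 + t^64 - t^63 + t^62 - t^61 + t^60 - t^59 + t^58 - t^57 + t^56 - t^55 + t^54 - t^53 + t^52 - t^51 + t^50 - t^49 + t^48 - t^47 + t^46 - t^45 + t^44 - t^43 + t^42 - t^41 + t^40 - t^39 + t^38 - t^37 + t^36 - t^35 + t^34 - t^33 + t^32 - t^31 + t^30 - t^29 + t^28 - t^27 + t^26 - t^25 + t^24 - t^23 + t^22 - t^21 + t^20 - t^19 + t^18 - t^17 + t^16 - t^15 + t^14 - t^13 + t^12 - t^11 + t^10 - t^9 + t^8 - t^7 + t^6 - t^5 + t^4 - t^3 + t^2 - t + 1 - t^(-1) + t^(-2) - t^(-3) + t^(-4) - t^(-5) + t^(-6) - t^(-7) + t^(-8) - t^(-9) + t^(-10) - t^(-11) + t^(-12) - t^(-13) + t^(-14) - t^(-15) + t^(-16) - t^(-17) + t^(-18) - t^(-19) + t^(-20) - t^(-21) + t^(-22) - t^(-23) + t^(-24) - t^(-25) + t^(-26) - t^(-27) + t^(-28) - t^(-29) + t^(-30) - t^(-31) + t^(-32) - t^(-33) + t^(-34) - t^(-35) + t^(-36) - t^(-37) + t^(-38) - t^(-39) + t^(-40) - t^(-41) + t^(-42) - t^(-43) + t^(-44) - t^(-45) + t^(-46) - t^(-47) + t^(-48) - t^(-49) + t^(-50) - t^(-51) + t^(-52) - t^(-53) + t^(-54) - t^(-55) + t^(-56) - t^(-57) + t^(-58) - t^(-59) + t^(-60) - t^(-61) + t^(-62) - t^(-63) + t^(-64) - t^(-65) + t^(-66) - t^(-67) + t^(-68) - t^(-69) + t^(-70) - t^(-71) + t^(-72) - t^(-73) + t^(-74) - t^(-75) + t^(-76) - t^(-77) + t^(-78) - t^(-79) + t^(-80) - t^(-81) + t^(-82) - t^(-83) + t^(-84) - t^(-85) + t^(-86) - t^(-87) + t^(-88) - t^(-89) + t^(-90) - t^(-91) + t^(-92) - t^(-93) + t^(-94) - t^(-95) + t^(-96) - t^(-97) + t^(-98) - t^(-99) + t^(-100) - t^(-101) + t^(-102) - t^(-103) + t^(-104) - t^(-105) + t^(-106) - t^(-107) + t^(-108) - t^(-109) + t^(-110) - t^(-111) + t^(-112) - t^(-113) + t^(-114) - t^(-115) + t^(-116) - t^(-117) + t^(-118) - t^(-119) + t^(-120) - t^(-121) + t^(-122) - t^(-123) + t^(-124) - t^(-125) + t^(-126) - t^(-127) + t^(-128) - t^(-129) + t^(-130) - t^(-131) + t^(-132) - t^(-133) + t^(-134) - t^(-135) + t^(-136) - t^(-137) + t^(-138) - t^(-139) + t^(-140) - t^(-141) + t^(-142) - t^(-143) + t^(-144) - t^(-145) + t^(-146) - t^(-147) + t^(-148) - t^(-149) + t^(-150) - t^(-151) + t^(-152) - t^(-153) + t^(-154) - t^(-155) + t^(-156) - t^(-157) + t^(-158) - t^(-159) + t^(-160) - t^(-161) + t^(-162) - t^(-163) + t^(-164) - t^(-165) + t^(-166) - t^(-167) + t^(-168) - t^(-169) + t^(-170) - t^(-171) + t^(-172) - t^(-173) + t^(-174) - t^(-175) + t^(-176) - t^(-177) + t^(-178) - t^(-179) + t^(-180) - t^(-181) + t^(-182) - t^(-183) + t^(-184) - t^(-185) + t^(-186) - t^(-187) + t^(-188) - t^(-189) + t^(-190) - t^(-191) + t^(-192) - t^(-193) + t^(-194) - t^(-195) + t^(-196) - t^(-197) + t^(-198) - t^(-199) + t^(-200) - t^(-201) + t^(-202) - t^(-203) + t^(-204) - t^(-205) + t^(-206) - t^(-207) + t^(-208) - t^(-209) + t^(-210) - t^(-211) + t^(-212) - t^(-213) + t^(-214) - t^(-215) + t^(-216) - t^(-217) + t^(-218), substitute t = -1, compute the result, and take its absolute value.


Step 1: The polynomial has 437 terms with alternating signs, exponents from 218 down to -218.
Step 2: Substitute t = -1. The i-th term has coefficient (-1)^i and exponent (m-i),
  so its value is (-1)^i * (-1)^(m-i) = (-1)^m = 1 for every i.
Step 3: All 437 terms equal 1, so Delta(-1) = 437 * (1) = 437
Step 4: |Delta(-1)| = 437

437
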